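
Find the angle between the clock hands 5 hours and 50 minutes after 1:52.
First find the time 5 hours and 50 minutes after 1:52.
Total minutes: 1 x 60 + 52 + 5 x 60 + 50 = 462.
462 mod 720 = 462 minutes = 7:42.
Now compute the angle at 7:42:
Hour hand: 7 x 30 + 42 x 0.5 = 231 degrees
Minute hand: 42 x 6 = 252 degrees
Difference: |231 - 252| = 21 degrees
The angle is 21 degrees

Final answer: 21 degrees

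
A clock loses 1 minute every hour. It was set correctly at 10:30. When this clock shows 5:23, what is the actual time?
For every 60 true minutes, the faulty clock advances 59 minutes, so 1 faulty-clock minute corresponds to 60/59 true minutes.
From 10:30 to 5:23 on the faulty dial is 413 minutes.
True elapsed: 413 x 60/59 = 420 minutes = 7 hours.
True time: 10:30 + 7 hours = 5:30.

Final answer: 5:30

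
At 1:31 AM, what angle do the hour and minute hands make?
Hour hand position: 1 x 30 + 31 x 0.5 = 45.5 degrees
Minute hand position: 31 x 6 = 186 degrees
Difference: |45.5 - 186| = 140.5 degrees
The angle between the hands is 140.5 degrees

Final answer: 140.5 degrees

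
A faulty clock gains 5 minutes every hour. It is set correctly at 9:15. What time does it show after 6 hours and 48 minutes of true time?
For every 60 true minutes, the faulty clock advances 60 + 5 = 65 minutes.
True elapsed: 6 hours and 48 minutes = 408 minutes.
Faulty clock advances: 408 x 65/60 = 442 minutes (drift: 34 minutes ahead).
Shown time: 9:15 + 442 minutes = 4:37.

Final answer: 4:37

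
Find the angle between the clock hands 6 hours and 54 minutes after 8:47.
First find the time 6 hours and 54 minutes after 8:47.
Total minutes: 8 x 60 + 47 + 6 x 60 + 54 = 941.
941 mod 720 = 221 minutes = 3:41.
Now compute the angle at 3:41:
Hour hand: 3 x 30 + 41 x 0.5 = 110.5 degrees
Minute hand: 41 x 6 = 246 degrees
Difference: |110.5 - 246| = 135.5 degrees
The angle is 135.5 degrees

Final answer: 135.5 degrees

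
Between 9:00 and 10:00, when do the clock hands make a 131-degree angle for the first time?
At t minutes past 9:00, the hour hand is at 30 x 9 + 0.5t degrees and the minute hand is at 6t degrees.
The smaller angle between them is 131 degrees when |30H - 5.5t| = 131 or |30H - 5.5t| = 229.
With H = 9, solve 30 x 9 - 5.5t = +/- target for each target:
  t = (30 x 9 - 131) / 5.5 = 25.27
  t = (30 x 9 + 131) / 5.5 = 72.91 (outside (0, 60))
  t = (30 x 9 - 229) / 5.5 = 7.45
  t = (30 x 9 + 229) / 5.5 = 90.73 (outside (0, 60))
Valid solutions in (0, 60): {7.45, 25.27} minutes.
The first occurrence is t = 7.45 minutes.
The hands form a 131-degree angle at 7.45 minutes past 9:00.

Final answer: 7.45 minutes past 9:00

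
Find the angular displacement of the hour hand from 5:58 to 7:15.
The hour hand moves 0.5 degrees per minute.
Time elapsed: 7:15 - 5:58 = 77 minutes
Angular displacement: 77 x 0.5 = 38.5 degrees

Final answer: 38.5 degrees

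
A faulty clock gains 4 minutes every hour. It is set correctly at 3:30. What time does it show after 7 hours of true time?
For every 60 true minutes, the faulty clock advances 60 + 4 = 64 minutes.
True elapsed: 7 hours = 420 minutes.
Faulty clock advances: 420 x 64/60 = 448 minutes (drift: 28 minutes ahead).
Shown time: 3:30 + 448 minutes = 10:58.

Final answer: 10:58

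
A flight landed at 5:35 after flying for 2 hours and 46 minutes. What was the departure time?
Starting time: 5:35 = 335 total minutes past 12:00
Subtracting: 2 hours and 46 minutes = 166 minutes
335 - 166 = 169 minutes
= 2 hours and 49 minutes past 12:00 = 2:49

Final answer: 2:49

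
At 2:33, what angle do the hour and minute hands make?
Hour hand position: 2 x 30 + 33 x 0.5 = 76.5 degrees
Minute hand position: 33 x 6 = 198 degrees
Difference: |76.5 - 198| = 121.5 degrees
The angle between the hands is 121.5 degrees

Final answer: 121.5 degrees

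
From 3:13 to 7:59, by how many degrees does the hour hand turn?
The hour hand moves 0.5 degrees per minute.
Time elapsed: 7:59 - 3:13 = 286 minutes
Angular displacement: 286 x 0.5 = 143 degrees

Final answer: 143 degrees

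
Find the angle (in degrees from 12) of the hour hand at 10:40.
The hour hand moves 30 degrees per hour and 0.5 degrees per minute.
At 10:40: (10) x 30 + 40 x 0.5 = 300 + 20 = 320 degrees

Final answer: 320 degrees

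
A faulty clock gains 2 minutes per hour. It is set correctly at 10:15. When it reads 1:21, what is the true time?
For every 60 true minutes, the faulty clock advances 62 minutes, so 1 faulty-clock minute corresponds to 60/62 true minutes.
From 10:15 to 1:21 on the faulty dial is 186 minutes.
True elapsed: 186 x 60/62 = 180 minutes = 3 hours.
True time: 10:15 + 3 hours = 1:15.

Final answer: 1:15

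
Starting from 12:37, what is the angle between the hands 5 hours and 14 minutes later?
First find the time 5 hours and 14 minutes after 12:37.
Total minutes: 12 x 60 + 37 + 5 x 60 + 14 = 1071.
1071 mod 720 = 351 minutes = 5:51.
Now compute the angle at 5:51:
Hour hand: 5 x 30 + 51 x 0.5 = 175.5 degrees
Minute hand: 51 x 6 = 306 degrees
Difference: |175.5 - 306| = 130.5 degrees
The angle is 130.5 degrees

Final answer: 130.5 degrees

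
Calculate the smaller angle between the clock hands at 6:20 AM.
Hour hand position: 6 x 30 + 20 x 0.5 = 190 degrees
Minute hand position: 20 x 6 = 120 degrees
Difference: |190 - 120| = 70 degrees
The angle between the hands is 70 degrees

Final answer: 70 degrees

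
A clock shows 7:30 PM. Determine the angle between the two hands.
Hour hand position: 7 x 30 + 30 x 0.5 = 225 degrees
Minute hand position: 30 x 6 = 180 degrees
Difference: |225 - 180| = 45 degrees
The angle between the hands is 45 degrees

Final answer: 45 degrees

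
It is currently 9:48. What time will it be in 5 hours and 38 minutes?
Starting time: 9:48
Adding 38 minutes to 48 minutes: 48 + 38 = 86 minutes = 1 hour and 26 minutes
Adding 5 hours: 9 + 5 + 1 (carry) = 15 - 12 = 3
Final time: 3:26

Final answer: 3:26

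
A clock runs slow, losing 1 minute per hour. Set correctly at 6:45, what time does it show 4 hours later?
For every 60 true minutes, the faulty clock advances 60 - 1 = 59 minutes.
True elapsed: 4 hours = 240 minutes.
Faulty clock advances: 240 x 59/60 = 236 minutes (drift: 4 minutes behind).
Shown time: 6:45 + 236 minutes = 10:41.

Final answer: 10:41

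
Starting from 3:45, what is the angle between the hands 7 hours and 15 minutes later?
First find the time 7 hours and 15 minutes after 3:45.
Total minutes: 3 x 60 + 45 + 7 x 60 + 15 = 660.
660 mod 720 = 660 minutes = 11:00.
Now compute the angle at 11:00:
Hour hand: 11 x 30 + 0 x 0.5 = 330 degrees
Minute hand: 0 x 6 = 0 degrees
Difference: |330 - 0| = 330 degrees
Smaller angle: 360 - 330 = 30 degrees

Final answer: 30 degrees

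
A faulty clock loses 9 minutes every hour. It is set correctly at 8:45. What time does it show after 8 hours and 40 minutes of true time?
For every 60 true minutes, the faulty clock advances 60 - 9 = 51 minutes.
True elapsed: 8 hours and 40 minutes = 520 minutes.
Faulty clock advances: 520 x 51/60 = 442 minutes (drift: 78 minutes behind).
Shown time: 8:45 + 442 minutes = 4:07.

Final answer: 4:07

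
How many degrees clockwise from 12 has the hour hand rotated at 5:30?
The hour hand moves 30 degrees per hour and 0.5 degrees per minute.
At 5:30: (5) x 30 + 30 x 0.5 = 150 + 15 = 165 degrees

Final answer: 165 degrees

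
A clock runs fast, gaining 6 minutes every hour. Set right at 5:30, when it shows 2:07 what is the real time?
For every 60 true minutes, the faulty clock advances 66 minutes, so 1 faulty-clock minute corresponds to 60/66 true minutes.
From 5:30 to 2:07 on the faulty dial is 517 minutes.
True elapsed: 517 x 60/66 = 470 minutes = 7 hours and 50 minutes.
True time: 5:30 + 7 hours and 50 minutes = 1:20.

Final answer: 1:20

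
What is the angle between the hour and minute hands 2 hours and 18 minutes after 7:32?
First find the time 2 hours and 18 minutes after 7:32.
Total minutes: 7 x 60 + 32 + 2 x 60 + 18 = 590.
590 mod 720 = 590 minutes = 9:50.
Now compute the angle at 9:50:
Hour hand: 9 x 30 + 50 x 0.5 = 295 degrees
Minute hand: 50 x 6 = 300 degrees
Difference: |295 - 300| = 5 degrees
The angle is 5 degrees

Final answer: 5 degrees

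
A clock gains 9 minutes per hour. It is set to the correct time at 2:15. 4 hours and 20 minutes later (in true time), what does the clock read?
For every 60 true minutes, the faulty clock advances 60 + 9 = 69 minutes.
True elapsed: 4 hours and 20 minutes = 260 minutes.
Faulty clock advances: 260 x 69/60 = 299 minutes (drift: 39 minutes ahead).
Shown time: 2:15 + 299 minutes = 7:14.

Final answer: 7:14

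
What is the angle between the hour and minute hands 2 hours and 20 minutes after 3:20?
First find the time 2 hours and 20 minutes after 3:20.
Total minutes: 3 x 60 + 20 + 2 x 60 + 20 = 340.
340 mod 720 = 340 minutes = 5:40.
Now compute the angle at 5:40:
Hour hand: 5 x 30 + 40 x 0.5 = 170 degrees
Minute hand: 40 x 6 = 240 degrees
Difference: |170 - 240| = 70 degrees
The angle is 70 degrees

Final answer: 70 degrees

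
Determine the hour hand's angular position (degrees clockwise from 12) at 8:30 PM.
The hour hand moves 30 degrees per hour and 0.5 degrees per minute.
At 8:30: (8) x 30 + 30 x 0.5 = 240 + 15 = 255 degrees

Final answer: 255 degrees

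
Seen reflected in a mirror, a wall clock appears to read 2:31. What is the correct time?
Reflection across the vertical (12-6) axis maps a hand at angle A degrees to (360 - A) degrees, which sends a reading of T minutes past 12:00 to (720 - T) minutes past 12:00.
Mirror reads 2:31 = 151 minutes past 12:00.
Actual time: (720 - 151) mod 720 = 569 minutes = 9:29.

Final answer: 9:29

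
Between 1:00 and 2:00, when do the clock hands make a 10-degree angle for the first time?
At t minutes past 1:00, the hour hand is at 30 x 1 + 0.5t degrees and the minute hand is at 6t degrees.
The smaller angle between them is 10 degrees when |30H - 5.5t| = 10 or |30H - 5.5t| = 350.
With H = 1, solve 30 x 1 - 5.5t = +/- target for each target:
  t = (30 x 1 - 10) / 5.5 = 3.64
  t = (30 x 1 + 10) / 5.5 = 7.27
  t = (30 x 1 - 350) / 5.5 = -58.18 (outside (0, 60))
  t = (30 x 1 + 350) / 5.5 = 69.09 (outside (0, 60))
Valid solutions in (0, 60): {3.64, 7.27} minutes.
The first occurrence is t = 3.64 minutes.
The hands form a 10-degree angle at 3.64 minutes past 1:00.

Final answer: 3.64 minutes past 1:00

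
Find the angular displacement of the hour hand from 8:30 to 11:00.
The hour hand moves 0.5 degrees per minute.
Time elapsed: 11:00 - 8:30 = 150 minutes
Angular displacement: 150 x 0.5 = 75 degrees

Final answer: 75 degrees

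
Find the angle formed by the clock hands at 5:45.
Hour hand position: 5 x 30 + 45 x 0.5 = 172.5 degrees
Minute hand position: 45 x 6 = 270 degrees
Difference: |172.5 - 270| = 97.5 degrees
The angle between the hands is 97.5 degrees

Final answer: 97.5 degrees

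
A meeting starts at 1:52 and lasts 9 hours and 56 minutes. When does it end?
Starting time: 1:52
Adding 56 minutes to 52 minutes: 52 + 56 = 108 minutes = 1 hour and 48 minutes
Adding 9 hours: 1 + 9 + 1 (carry) = 11
Final time: 11:48

Final answer: 11:48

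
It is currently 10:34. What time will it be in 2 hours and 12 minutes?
Starting time: 10:34
Adding 12 minutes to 34 minutes: 34 + 12 = 46 minutes
Adding 2 hours: 10 + 2 = 12
Final time: 12:46

Final answer: 12:46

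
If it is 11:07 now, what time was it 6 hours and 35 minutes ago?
Starting time: 11:07 = 667 total minutes past 12:00
Subtracting: 6 hours and 35 minutes = 395 minutes
667 - 395 = 272 minutes
= 4 hours and 32 minutes past 12:00 = 4:32

Final answer: 4:32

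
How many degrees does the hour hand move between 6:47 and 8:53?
The hour hand moves 0.5 degrees per minute.
Time elapsed: 8:53 - 6:47 = 126 minutes
Angular displacement: 126 x 0.5 = 63 degrees

Final answer: 63 degrees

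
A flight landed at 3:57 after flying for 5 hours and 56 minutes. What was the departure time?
Starting time: 3:57 = 237 total minutes past 12:00
Subtracting: 5 hours and 56 minutes = 356 minutes
237 - 356 = -119 (negative, add 12 hours = 720) = 601 minutes
= 10 hours and 1 minute past 12:00 = 10:01

Final answer: 10:01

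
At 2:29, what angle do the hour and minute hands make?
Hour hand position: 2 x 30 + 29 x 0.5 = 74.5 degrees
Minute hand position: 29 x 6 = 174 degrees
Difference: |74.5 - 174| = 99.5 degrees
The angle between the hands is 99.5 degrees

Final answer: 99.5 degrees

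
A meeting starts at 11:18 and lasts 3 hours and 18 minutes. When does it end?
Starting time: 11:18
Adding 18 minutes to 18 minutes: 18 + 18 = 36 minutes
Adding 3 hours: 11 + 3 = 14 - 12 = 2
Final time: 2:36

Final answer: 2:36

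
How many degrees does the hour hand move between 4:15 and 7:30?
The hour hand moves 0.5 degrees per minute.
Time elapsed: 7:30 - 4:15 = 195 minutes
Angular displacement: 195 x 0.5 = 97.5 degrees

Final answer: 97.5 degrees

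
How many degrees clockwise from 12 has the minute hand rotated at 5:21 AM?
The minute hand moves 6 degrees per minute.
At 5:21: 21 x 6 = 126 degrees

Final answer: 126 degrees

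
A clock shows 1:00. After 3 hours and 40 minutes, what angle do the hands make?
First find the time 3 hours and 40 minutes after 1:00.
Total minutes: 1 x 60 + 0 + 3 x 60 + 40 = 280.
280 mod 720 = 280 minutes = 4:40.
Now compute the angle at 4:40:
Hour hand: 4 x 30 + 40 x 0.5 = 140 degrees
Minute hand: 40 x 6 = 240 degrees
Difference: |140 - 240| = 100 degrees
The angle is 100 degrees

Final answer: 100 degrees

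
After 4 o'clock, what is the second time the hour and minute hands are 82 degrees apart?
At t minutes past 4:00, the hour hand is at 30 x 4 + 0.5t degrees and the minute hand is at 6t degrees.
The smaller angle between them is 82 degrees when |30H - 5.5t| = 82 or |30H - 5.5t| = 278.
With H = 4, solve 30 x 4 - 5.5t = +/- target for each target:
  t = (30 x 4 - 82) / 5.5 = 6.91
  t = (30 x 4 + 82) / 5.5 = 36.73
  t = (30 x 4 - 278) / 5.5 = -28.73 (outside (0, 60))
  t = (30 x 4 + 278) / 5.5 = 72.36 (outside (0, 60))
Valid solutions in (0, 60): {6.91, 36.73} minutes.
The second occurrence is t = 36.73 minutes.
The hands form a 82-degree angle at 36.73 minutes past 4:00.

Final answer: 36.73 minutes past 4:00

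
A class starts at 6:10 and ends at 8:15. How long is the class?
From 6:10 to 8:15:
(8 x 60 + 15) - (6 x 60 + 10) = 495 - 370 = 125 minutes
= 2 hours and 5 minutes

Final answer: 2 hours and 5 minutes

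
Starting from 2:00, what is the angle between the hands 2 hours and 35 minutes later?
First find the time 2 hours and 35 minutes after 2:00.
Total minutes: 2 x 60 + 0 + 2 x 60 + 35 = 275.
275 mod 720 = 275 minutes = 4:35.
Now compute the angle at 4:35:
Hour hand: 4 x 30 + 35 x 0.5 = 137.5 degrees
Minute hand: 35 x 6 = 210 degrees
Difference: |137.5 - 210| = 72.5 degrees
The angle is 72.5 degrees

Final answer: 72.5 degrees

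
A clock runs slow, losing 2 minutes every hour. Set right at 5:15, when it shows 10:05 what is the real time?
For every 60 true minutes, the faulty clock advances 58 minutes, so 1 faulty-clock minute corresponds to 60/58 true minutes.
From 5:15 to 10:05 on the faulty dial is 290 minutes.
True elapsed: 290 x 60/58 = 300 minutes = 5 hours.
True time: 5:15 + 5 hours = 10:15.

Final answer: 10:15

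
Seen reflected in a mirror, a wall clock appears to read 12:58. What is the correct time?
Reflection across the vertical (12-6) axis maps a hand at angle A degrees to (360 - A) degrees, which sends a reading of T minutes past 12:00 to (720 - T) minutes past 12:00.
Mirror reads 12:58 = 58 minutes past 12:00.
Actual time: (720 - 58) mod 720 = 662 minutes = 11:02.

Final answer: 11:02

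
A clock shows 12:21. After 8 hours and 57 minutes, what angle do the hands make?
First find the time 8 hours and 57 minutes after 12:21.
Total minutes: 12 x 60 + 21 + 8 x 60 + 57 = 1278.
1278 mod 720 = 558 minutes = 9:18.
Now compute the angle at 9:18:
Hour hand: 9 x 30 + 18 x 0.5 = 279 degrees
Minute hand: 18 x 6 = 108 degrees
Difference: |279 - 108| = 171 degrees
The angle is 171 degrees

Final answer: 171 degrees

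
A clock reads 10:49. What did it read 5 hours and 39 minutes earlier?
Starting time: 10:49 = 649 total minutes past 12:00
Subtracting: 5 hours and 39 minutes = 339 minutes
649 - 339 = 310 minutes
= 5 hours and 10 minutes past 12:00 = 5:10

Final answer: 5:10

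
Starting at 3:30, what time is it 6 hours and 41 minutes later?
Starting time: 3:30
Adding 41 minutes to 30 minutes: 30 + 41 = 71 minutes = 1 hour and 11 minutes
Adding 6 hours: 3 + 6 + 1 (carry) = 10
Final time: 10:11

Final answer: 10:11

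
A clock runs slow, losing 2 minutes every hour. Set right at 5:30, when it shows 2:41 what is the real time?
For every 60 true minutes, the faulty clock advances 58 minutes, so 1 faulty-clock minute corresponds to 60/58 true minutes.
From 5:30 to 2:41 on the faulty dial is 551 minutes.
True elapsed: 551 x 60/58 = 570 minutes = 9 hours and 30 minutes.
True time: 5:30 + 9 hours and 30 minutes = 3:00.

Final answer: 3:00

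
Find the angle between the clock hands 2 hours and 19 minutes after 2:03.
First find the time 2 hours and 19 minutes after 2:03.
Total minutes: 2 x 60 + 3 + 2 x 60 + 19 = 262.
262 mod 720 = 262 minutes = 4:22.
Now compute the angle at 4:22:
Hour hand: 4 x 30 + 22 x 0.5 = 131 degrees
Minute hand: 22 x 6 = 132 degrees
Difference: |131 - 132| = 1 degrees
The angle is 1 degrees

Final answer: 1 degrees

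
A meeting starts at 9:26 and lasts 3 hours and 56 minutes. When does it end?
Starting time: 9:26
Adding 56 minutes to 26 minutes: 26 + 56 = 82 minutes = 1 hour and 22 minutes
Adding 3 hours: 9 + 3 + 1 (carry) = 13 - 12 = 1
Final time: 1:22

Final answer: 1:22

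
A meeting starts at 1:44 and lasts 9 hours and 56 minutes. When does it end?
Starting time: 1:44
Adding 56 minutes to 44 minutes: 44 + 56 = 100 minutes = 1 hour and 40 minutes
Adding 9 hours: 1 + 9 + 1 (carry) = 11
Final time: 11:40

Final answer: 11:40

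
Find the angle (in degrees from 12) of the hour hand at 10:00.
The hour hand moves 30 degrees per hour and 0.5 degrees per minute.
At 10:00: (10) x 30 + 0 x 0.5 = 300 + 0 = 300 degrees

Final answer: 300 degrees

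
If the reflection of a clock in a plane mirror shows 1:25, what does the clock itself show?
Reflection across the vertical (12-6) axis maps a hand at angle A degrees to (360 - A) degrees, which sends a reading of T minutes past 12:00 to (720 - T) minutes past 12:00.
Mirror reads 1:25 = 85 minutes past 12:00.
Actual time: (720 - 85) mod 720 = 635 minutes = 10:35.

Final answer: 10:35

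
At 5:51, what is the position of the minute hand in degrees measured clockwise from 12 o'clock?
The minute hand moves 6 degrees per minute.
At 5:51: 51 x 6 = 306 degrees

Final answer: 306 degrees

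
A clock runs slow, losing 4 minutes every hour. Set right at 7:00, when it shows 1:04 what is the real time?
For every 60 true minutes, the faulty clock advances 56 minutes, so 1 faulty-clock minute corresponds to 60/56 true minutes.
From 7:00 to 1:04 on the faulty dial is 364 minutes.
True elapsed: 364 x 60/56 = 390 minutes = 6 hours and 30 minutes.
True time: 7:00 + 6 hours and 30 minutes = 1:30.

Final answer: 1:30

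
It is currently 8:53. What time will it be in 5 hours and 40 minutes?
Starting time: 8:53
Adding 40 minutes to 53 minutes: 53 + 40 = 93 minutes = 1 hour and 33 minutes
Adding 5 hours: 8 + 5 + 1 (carry) = 14 - 12 = 2
Final time: 2:33

Final answer: 2:33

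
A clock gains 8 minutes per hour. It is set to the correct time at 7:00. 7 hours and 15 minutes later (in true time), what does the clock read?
For every 60 true minutes, the faulty clock advances 60 + 8 = 68 minutes.
True elapsed: 7 hours and 15 minutes = 435 minutes.
Faulty clock advances: 435 x 68/60 = 493 minutes (drift: 58 minutes ahead).
Shown time: 7:00 + 493 minutes = 3:13.

Final answer: 3:13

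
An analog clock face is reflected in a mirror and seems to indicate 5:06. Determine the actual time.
Reflection across the vertical (12-6) axis maps a hand at angle A degrees to (360 - A) degrees, which sends a reading of T minutes past 12:00 to (720 - T) minutes past 12:00.
Mirror reads 5:06 = 306 minutes past 12:00.
Actual time: (720 - 306) mod 720 = 414 minutes = 6:54.

Final answer: 6:54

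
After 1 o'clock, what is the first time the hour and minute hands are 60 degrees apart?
At t minutes past 1:00, the hour hand is at 30 x 1 + 0.5t degrees and the minute hand is at 6t degrees.
The smaller angle between them is 60 degrees when |30H - 5.5t| = 60 or |30H - 5.5t| = 300.
With H = 1, solve 30 x 1 - 5.5t = +/- target for each target:
  t = (30 x 1 - 60) / 5.5 = -5.45 (outside (0, 60))
  t = (30 x 1 + 60) / 5.5 = 16.36
  t = (30 x 1 - 300) / 5.5 = -49.09 (outside (0, 60))
  t = (30 x 1 + 300) / 5.5 = 60 (outside (0, 60))
Valid solutions in (0, 60): {16.36} minutes.
The first occurrence is t = 16.36 minutes.
The hands form a 60-degree angle at 16.36 minutes past 1:00.

Final answer: 16.36 minutes past 1:00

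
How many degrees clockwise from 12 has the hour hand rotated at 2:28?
The hour hand moves 30 degrees per hour and 0.5 degrees per minute.
At 2:28: (2) x 30 + 28 x 0.5 = 60 + 14 = 74 degrees

Final answer: 74 degrees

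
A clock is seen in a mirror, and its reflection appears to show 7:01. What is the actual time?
Reflection across the vertical (12-6) axis maps a hand at angle A degrees to (360 - A) degrees, which sends a reading of T minutes past 12:00 to (720 - T) minutes past 12:00.
Mirror reads 7:01 = 421 minutes past 12:00.
Actual time: (720 - 421) mod 720 = 299 minutes = 4:59.

Final answer: 4:59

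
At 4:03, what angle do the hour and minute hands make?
Hour hand position: 4 x 30 + 3 x 0.5 = 121.5 degrees
Minute hand position: 3 x 6 = 18 degrees
Difference: |121.5 - 18| = 103.5 degrees
The angle between the hands is 103.5 degrees

Final answer: 103.5 degrees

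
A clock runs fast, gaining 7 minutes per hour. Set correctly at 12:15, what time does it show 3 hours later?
For every 60 true minutes, the faulty clock advances 60 + 7 = 67 minutes.
True elapsed: 3 hours = 180 minutes.
Faulty clock advances: 180 x 67/60 = 201 minutes (drift: 21 minutes ahead).
Shown time: 12:15 + 201 minutes = 3:36.

Final answer: 3:36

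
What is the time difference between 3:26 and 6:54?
From 3:26 to 6:54:
(6 x 60 + 54) - (3 x 60 + 26) = 414 - 206 = 208 minutes
= 3 hours and 28 minutes

Final answer: 3 hours and 28 minutes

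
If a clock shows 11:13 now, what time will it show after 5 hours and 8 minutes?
Starting time: 11:13
Adding 8 minutes to 13 minutes: 13 + 8 = 21 minutes
Adding 5 hours: 11 + 5 = 16 - 12 = 4
Final time: 4:21

Final answer: 4:21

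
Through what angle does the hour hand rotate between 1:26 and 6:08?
The hour hand moves 0.5 degrees per minute.
Time elapsed: 6:08 - 1:26 = 282 minutes
Angular displacement: 282 x 0.5 = 141 degrees

Final answer: 141 degrees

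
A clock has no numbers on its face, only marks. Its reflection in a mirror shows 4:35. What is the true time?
Reflection across the vertical (12-6) axis maps a hand at angle A degrees to (360 - A) degrees, which sends a reading of T minutes past 12:00 to (720 - T) minutes past 12:00.
Mirror reads 4:35 = 275 minutes past 12:00.
Actual time: (720 - 275) mod 720 = 445 minutes = 7:25.

Final answer: 7:25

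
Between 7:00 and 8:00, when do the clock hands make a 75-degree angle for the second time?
At t minutes past 7:00, the hour hand is at 30 x 7 + 0.5t degrees and the minute hand is at 6t degrees.
The smaller angle between them is 75 degrees when |30H - 5.5t| = 75 or |30H - 5.5t| = 285.
With H = 7, solve 30 x 7 - 5.5t = +/- target for each target:
  t = (30 x 7 - 75) / 5.5 = 24.55
  t = (30 x 7 + 75) / 5.5 = 51.82
  t = (30 x 7 - 285) / 5.5 = -13.64 (outside (0, 60))
  t = (30 x 7 + 285) / 5.5 = 90 (outside (0, 60))
Valid solutions in (0, 60): {24.55, 51.82} minutes.
The second occurrence is t = 51.82 minutes.
The hands form a 75-degree angle at 51.82 minutes past 7:00.

Final answer: 51.82 minutes past 7:00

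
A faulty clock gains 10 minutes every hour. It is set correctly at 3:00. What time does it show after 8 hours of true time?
For every 60 true minutes, the faulty clock advances 60 + 10 = 70 minutes.
True elapsed: 8 hours = 480 minutes.
Faulty clock advances: 480 x 70/60 = 560 minutes (drift: 80 minutes ahead).
Shown time: 3:00 + 560 minutes = 12:20.

Final answer: 12:20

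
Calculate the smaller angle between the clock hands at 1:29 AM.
Hour hand position: 1 x 30 + 29 x 0.5 = 44.5 degrees
Minute hand position: 29 x 6 = 174 degrees
Difference: |44.5 - 174| = 129.5 degrees
The angle between the hands is 129.5 degrees

Final answer: 129.5 degrees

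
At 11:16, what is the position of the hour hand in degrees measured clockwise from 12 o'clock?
The hour hand moves 30 degrees per hour and 0.5 degrees per minute.
At 11:16: (11) x 30 + 16 x 0.5 = 330 + 8 = 338 degrees

Final answer: 338 degrees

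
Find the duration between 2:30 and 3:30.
From 2:30 to 3:30:
(3 x 60 + 30) - (2 x 60 + 30) = 210 - 150 = 60 minutes
= 1 hour

Final answer: 1 hour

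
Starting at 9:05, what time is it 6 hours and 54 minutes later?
Starting time: 9:05
Adding 54 minutes to 5 minutes: 5 + 54 = 59 minutes
Adding 6 hours: 9 + 6 = 15 - 12 = 3
Final time: 3:59

Final answer: 3:59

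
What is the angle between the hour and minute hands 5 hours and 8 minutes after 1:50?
First find the time 5 hours and 8 minutes after 1:50.
Total minutes: 1 x 60 + 50 + 5 x 60 + 8 = 418.
418 mod 720 = 418 minutes = 6:58.
Now compute the angle at 6:58:
Hour hand: 6 x 30 + 58 x 0.5 = 209 degrees
Minute hand: 58 x 6 = 348 degrees
Difference: |209 - 348| = 139 degrees
The angle is 139 degrees

Final answer: 139 degrees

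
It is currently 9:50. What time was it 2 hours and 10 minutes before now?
Starting time: 9:50 = 590 total minutes past 12:00
Subtracting: 2 hours and 10 minutes = 130 minutes
590 - 130 = 460 minutes
= 7 hours and 40 minutes past 12:00 = 7:40

Final answer: 7:40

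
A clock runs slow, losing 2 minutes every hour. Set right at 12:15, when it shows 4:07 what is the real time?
For every 60 true minutes, the faulty clock advances 58 minutes, so 1 faulty-clock minute corresponds to 60/58 true minutes.
From 12:15 to 4:07 on the faulty dial is 232 minutes.
True elapsed: 232 x 60/58 = 240 minutes = 4 hours.
True time: 12:15 + 4 hours = 4:15.

Final answer: 4:15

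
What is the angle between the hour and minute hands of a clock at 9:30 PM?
Hour hand position: 9 x 30 + 30 x 0.5 = 285 degrees
Minute hand position: 30 x 6 = 180 degrees
Difference: |285 - 180| = 105 degrees
The angle between the hands is 105 degrees

Final answer: 105 degrees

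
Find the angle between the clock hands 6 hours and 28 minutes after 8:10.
First find the time 6 hours and 28 minutes after 8:10.
Total minutes: 8 x 60 + 10 + 6 x 60 + 28 = 878.
878 mod 720 = 158 minutes = 2:38.
Now compute the angle at 2:38:
Hour hand: 2 x 30 + 38 x 0.5 = 79 degrees
Minute hand: 38 x 6 = 228 degrees
Difference: |79 - 228| = 149 degrees
The angle is 149 degrees

Final answer: 149 degrees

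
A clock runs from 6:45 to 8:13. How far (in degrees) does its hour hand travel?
The hour hand moves 0.5 degrees per minute.
Time elapsed: 8:13 - 6:45 = 88 minutes
Angular displacement: 88 x 0.5 = 44 degrees

Final answer: 44 degrees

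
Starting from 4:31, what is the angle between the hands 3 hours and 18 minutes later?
First find the time 3 hours and 18 minutes after 4:31.
Total minutes: 4 x 60 + 31 + 3 x 60 + 18 = 469.
469 mod 720 = 469 minutes = 7:49.
Now compute the angle at 7:49:
Hour hand: 7 x 30 + 49 x 0.5 = 234.5 degrees
Minute hand: 49 x 6 = 294 degrees
Difference: |234.5 - 294| = 59.5 degrees
The angle is 59.5 degrees

Final answer: 59.5 degrees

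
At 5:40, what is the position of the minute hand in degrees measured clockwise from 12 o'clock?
The minute hand moves 6 degrees per minute.
At 5:40: 40 x 6 = 240 degrees

Final answer: 240 degrees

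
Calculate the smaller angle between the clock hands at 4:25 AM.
Hour hand position: 4 x 30 + 25 x 0.5 = 132.5 degrees
Minute hand position: 25 x 6 = 150 degrees
Difference: |132.5 - 150| = 17.5 degrees
The angle between the hands is 17.5 degrees

Final answer: 17.5 degrees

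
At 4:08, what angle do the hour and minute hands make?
Hour hand position: 4 x 30 + 8 x 0.5 = 124 degrees
Minute hand position: 8 x 6 = 48 degrees
Difference: |124 - 48| = 76 degrees
The angle between the hands is 76 degrees

Final answer: 76 degrees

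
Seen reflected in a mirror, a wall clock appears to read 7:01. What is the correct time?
Reflection across the vertical (12-6) axis maps a hand at angle A degrees to (360 - A) degrees, which sends a reading of T minutes past 12:00 to (720 - T) minutes past 12:00.
Mirror reads 7:01 = 421 minutes past 12:00.
Actual time: (720 - 421) mod 720 = 299 minutes = 4:59.

Final answer: 4:59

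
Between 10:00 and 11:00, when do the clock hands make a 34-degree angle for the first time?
At t minutes past 10:00, the hour hand is at 30 x 10 + 0.5t degrees and the minute hand is at 6t degrees.
The smaller angle between them is 34 degrees when |30H - 5.5t| = 34 or |30H - 5.5t| = 326.
With H = 10, solve 30 x 10 - 5.5t = +/- target for each target:
  t = (30 x 10 - 34) / 5.5 = 48.36
  t = (30 x 10 + 34) / 5.5 = 60.73 (outside (0, 60))
  t = (30 x 10 - 326) / 5.5 = -4.73 (outside (0, 60))
  t = (30 x 10 + 326) / 5.5 = 113.82 (outside (0, 60))
Valid solutions in (0, 60): {48.36} minutes.
The first occurrence is t = 48.36 minutes.
The hands form a 34-degree angle at 48.36 minutes past 10:00.

Final answer: 48.36 minutes past 10:00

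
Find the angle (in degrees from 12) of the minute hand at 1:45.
The minute hand moves 6 degrees per minute.
At 1:45: 45 x 6 = 270 degrees

Final answer: 270 degrees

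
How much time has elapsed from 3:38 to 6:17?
From 3:38 to 6:17:
(6 x 60 + 17) - (3 x 60 + 38) = 377 - 218 = 159 minutes
= 2 hours and 39 minutes

Final answer: 2 hours and 39 minutes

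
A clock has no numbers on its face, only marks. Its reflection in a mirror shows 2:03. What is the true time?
Reflection across the vertical (12-6) axis maps a hand at angle A degrees to (360 - A) degrees, which sends a reading of T minutes past 12:00 to (720 - T) minutes past 12:00.
Mirror reads 2:03 = 123 minutes past 12:00.
Actual time: (720 - 123) mod 720 = 597 minutes = 9:57.

Final answer: 9:57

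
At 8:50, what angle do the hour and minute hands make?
Hour hand position: 8 x 30 + 50 x 0.5 = 265 degrees
Minute hand position: 50 x 6 = 300 degrees
Difference: |265 - 300| = 35 degrees
The angle between the hands is 35 degrees

Final answer: 35 degrees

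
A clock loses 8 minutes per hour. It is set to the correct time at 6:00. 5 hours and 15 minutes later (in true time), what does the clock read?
For every 60 true minutes, the faulty clock advances 60 - 8 = 52 minutes.
True elapsed: 5 hours and 15 minutes = 315 minutes.
Faulty clock advances: 315 x 52/60 = 273 minutes (drift: 42 minutes behind).
Shown time: 6:00 + 273 minutes = 10:33.

Final answer: 10:33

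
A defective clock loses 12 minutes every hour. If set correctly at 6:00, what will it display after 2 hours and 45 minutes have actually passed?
For every 60 true minutes, the faulty clock advances 60 - 12 = 48 minutes.
True elapsed: 2 hours and 45 minutes = 165 minutes.
Faulty clock advances: 165 x 48/60 = 132 minutes (drift: 33 minutes behind).
Shown time: 6:00 + 132 minutes = 8:12.

Final answer: 8:12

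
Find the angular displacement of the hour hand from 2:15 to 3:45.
The hour hand moves 0.5 degrees per minute.
Time elapsed: 3:45 - 2:15 = 90 minutes
Angular displacement: 90 x 0.5 = 45 degrees

Final answer: 45 degrees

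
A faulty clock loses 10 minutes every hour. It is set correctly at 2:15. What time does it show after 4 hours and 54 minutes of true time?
For every 60 true minutes, the faulty clock advances 60 - 10 = 50 minutes.
True elapsed: 4 hours and 54 minutes = 294 minutes.
Faulty clock advances: 294 x 50/60 = 245 minutes (drift: 49 minutes behind).
Shown time: 2:15 + 245 minutes = 6:20.

Final answer: 6:20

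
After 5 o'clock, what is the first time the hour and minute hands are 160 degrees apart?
At t minutes past 5:00, the hour hand is at 30 x 5 + 0.5t degrees and the minute hand is at 6t degrees.
The smaller angle between them is 160 degrees when |30H - 5.5t| = 160 or |30H - 5.5t| = 200.
With H = 5, solve 30 x 5 - 5.5t = +/- target for each target:
  t = (30 x 5 - 160) / 5.5 = -1.82 (outside (0, 60))
  t = (30 x 5 + 160) / 5.5 = 56.36
  t = (30 x 5 - 200) / 5.5 = -9.09 (outside (0, 60))
  t = (30 x 5 + 200) / 5.5 = 63.64 (outside (0, 60))
Valid solutions in (0, 60): {56.36} minutes.
The first occurrence is t = 56.36 minutes.
The hands form a 160-degree angle at 56.36 minutes past 5:00.

Final answer: 56.36 minutes past 5:00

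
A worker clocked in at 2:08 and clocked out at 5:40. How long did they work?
From 2:08 to 5:40:
(5 x 60 + 40) - (2 x 60 + 8) = 340 - 128 = 212 minutes
= 3 hours and 32 minutes

Final answer: 3 hours and 32 minutes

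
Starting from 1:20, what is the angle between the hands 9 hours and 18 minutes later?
First find the time 9 hours and 18 minutes after 1:20.
Total minutes: 1 x 60 + 20 + 9 x 60 + 18 = 638.
638 mod 720 = 638 minutes = 10:38.
Now compute the angle at 10:38:
Hour hand: 10 x 30 + 38 x 0.5 = 319 degrees
Minute hand: 38 x 6 = 228 degrees
Difference: |319 - 228| = 91 degrees
The angle is 91 degrees

Final answer: 91 degrees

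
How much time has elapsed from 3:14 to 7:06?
From 3:14 to 7:06:
(7 x 60 + 6) - (3 x 60 + 14) = 426 - 194 = 232 minutes
= 3 hours and 52 minutes

Final answer: 3 hours and 52 minutes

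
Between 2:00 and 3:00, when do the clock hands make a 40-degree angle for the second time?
At t minutes past 2:00, the hour hand is at 30 x 2 + 0.5t degrees and the minute hand is at 6t degrees.
The smaller angle between them is 40 degrees when |30H - 5.5t| = 40 or |30H - 5.5t| = 320.
With H = 2, solve 30 x 2 - 5.5t = +/- target for each target:
  t = (30 x 2 - 40) / 5.5 = 3.64
  t = (30 x 2 + 40) / 5.5 = 18.18
  t = (30 x 2 - 320) / 5.5 = -47.27 (outside (0, 60))
  t = (30 x 2 + 320) / 5.5 = 69.09 (outside (0, 60))
Valid solutions in (0, 60): {3.64, 18.18} minutes.
The second occurrence is t = 18.18 minutes.
The hands form a 40-degree angle at 18.18 minutes past 2:00.

Final answer: 18.18 minutes past 2:00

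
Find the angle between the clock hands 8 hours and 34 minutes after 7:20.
First find the time 8 hours and 34 minutes after 7:20.
Total minutes: 7 x 60 + 20 + 8 x 60 + 34 = 954.
954 mod 720 = 234 minutes = 3:54.
Now compute the angle at 3:54:
Hour hand: 3 x 30 + 54 x 0.5 = 117 degrees
Minute hand: 54 x 6 = 324 degrees
Difference: |117 - 324| = 207 degrees
Smaller angle: 360 - 207 = 153 degrees

Final answer: 153 degrees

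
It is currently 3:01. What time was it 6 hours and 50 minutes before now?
Starting time: 3:01 = 181 total minutes past 12:00
Subtracting: 6 hours and 50 minutes = 410 minutes
181 - 410 = -229 (negative, add 12 hours = 720) = 491 minutes
= 8 hours and 11 minutes past 12:00 = 8:11

Final answer: 8:11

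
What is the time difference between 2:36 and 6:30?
From 2:36 to 6:30:
(6 x 60 + 30) - (2 x 60 + 36) = 390 - 156 = 234 minutes
= 3 hours and 54 minutes

Final answer: 3 hours and 54 minutes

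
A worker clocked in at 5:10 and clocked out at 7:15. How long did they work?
From 5:10 to 7:15:
(7 x 60 + 15) - (5 x 60 + 10) = 435 - 310 = 125 minutes
= 2 hours and 5 minutes

Final answer: 2 hours and 5 minutes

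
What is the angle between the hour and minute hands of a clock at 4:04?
Hour hand position: 4 x 30 + 4 x 0.5 = 122 degrees
Minute hand position: 4 x 6 = 24 degrees
Difference: |122 - 24| = 98 degrees
The angle between the hands is 98 degrees

Final answer: 98 degrees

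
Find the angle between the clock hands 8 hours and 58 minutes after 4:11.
First find the time 8 hours and 58 minutes after 4:11.
Total minutes: 4 x 60 + 11 + 8 x 60 + 58 = 789.
789 mod 720 = 69 minutes = 1:09.
Now compute the angle at 1:09:
Hour hand: 1 x 30 + 9 x 0.5 = 34.5 degrees
Minute hand: 9 x 6 = 54 degrees
Difference: |34.5 - 54| = 19.5 degrees
The angle is 19.5 degrees

Final answer: 19.5 degrees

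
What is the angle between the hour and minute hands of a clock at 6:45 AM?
Hour hand position: 6 x 30 + 45 x 0.5 = 202.5 degrees
Minute hand position: 45 x 6 = 270 degrees
Difference: |202.5 - 270| = 67.5 degrees
The angle between the hands is 67.5 degrees

Final answer: 67.5 degrees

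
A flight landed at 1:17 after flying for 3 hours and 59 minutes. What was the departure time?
Starting time: 1:17 = 77 total minutes past 12:00
Subtracting: 3 hours and 59 minutes = 239 minutes
77 - 239 = -162 (negative, add 12 hours = 720) = 558 minutes
= 9 hours and 18 minutes past 12:00 = 9:18

Final answer: 9:18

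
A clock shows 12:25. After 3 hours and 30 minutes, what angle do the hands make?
First find the time 3 hours and 30 minutes after 12:25.
Total minutes: 12 x 60 + 25 + 3 x 60 + 30 = 955.
955 mod 720 = 235 minutes = 3:55.
Now compute the angle at 3:55:
Hour hand: 3 x 30 + 55 x 0.5 = 117.5 degrees
Minute hand: 55 x 6 = 330 degrees
Difference: |117.5 - 330| = 212.5 degrees
Smaller angle: 360 - 212.5 = 147.5 degrees

Final answer: 147.5 degrees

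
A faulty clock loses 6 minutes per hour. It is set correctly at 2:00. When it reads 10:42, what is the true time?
For every 60 true minutes, the faulty clock advances 54 minutes, so 1 faulty-clock minute corresponds to 60/54 true minutes.
From 2:00 to 10:42 on the faulty dial is 522 minutes.
True elapsed: 522 x 60/54 = 580 minutes = 9 hours and 40 minutes.
True time: 2:00 + 9 hours and 40 minutes = 11:40.

Final answer: 11:40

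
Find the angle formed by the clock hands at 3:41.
Hour hand position: 3 x 30 + 41 x 0.5 = 110.5 degrees
Minute hand position: 41 x 6 = 246 degrees
Difference: |110.5 - 246| = 135.5 degrees
The angle between the hands is 135.5 degrees

Final answer: 135.5 degrees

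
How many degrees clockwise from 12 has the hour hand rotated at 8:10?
The hour hand moves 30 degrees per hour and 0.5 degrees per minute.
At 8:10: (8) x 30 + 10 x 0.5 = 240 + 5 = 245 degrees

Final answer: 245 degrees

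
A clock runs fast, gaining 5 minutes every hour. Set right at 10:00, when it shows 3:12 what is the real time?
For every 60 true minutes, the faulty clock advances 65 minutes, so 1 faulty-clock minute corresponds to 60/65 true minutes.
From 10:00 to 3:12 on the faulty dial is 312 minutes.
True elapsed: 312 x 60/65 = 288 minutes = 4 hours and 48 minutes.
True time: 10:00 + 4 hours and 48 minutes = 2:48.

Final answer: 2:48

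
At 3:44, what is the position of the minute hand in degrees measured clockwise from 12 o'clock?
The minute hand moves 6 degrees per minute.
At 3:44: 44 x 6 = 264 degrees

Final answer: 264 degrees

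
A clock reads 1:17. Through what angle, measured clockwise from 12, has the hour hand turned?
The hour hand moves 30 degrees per hour and 0.5 degrees per minute.
At 1:17: (1) x 30 + 17 x 0.5 = 30 + 8.5 = 38.5 degrees

Final answer: 38.5 degrees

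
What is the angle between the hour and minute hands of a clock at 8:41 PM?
Hour hand position: 8 x 30 + 41 x 0.5 = 260.5 degrees
Minute hand position: 41 x 6 = 246 degrees
Difference: |260.5 - 246| = 14.5 degrees
The angle between the hands is 14.5 degrees

Final answer: 14.5 degrees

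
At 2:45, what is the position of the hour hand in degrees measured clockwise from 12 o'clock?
The hour hand moves 30 degrees per hour and 0.5 degrees per minute.
At 2:45: (2) x 30 + 45 x 0.5 = 60 + 22.5 = 82.5 degrees

Final answer: 82.5 degrees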